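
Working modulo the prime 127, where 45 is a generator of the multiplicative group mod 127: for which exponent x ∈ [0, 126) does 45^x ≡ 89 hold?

Baby-step giant-step with m = ceil(sqrt(126)) = 12.
Baby table (45^j mod 127 for j=0..11):
  0:1  1:45  2:120  3:66  4:49  5:46  6:38  7:59
  8:115  9:95  10:84  11:97
Giant step factor: 45^(-12) ≡ 100 (mod 127).
Scan 89·100^i mod 127 for i = 0, 1, …:
  i=0: 89   i=1: 10   i=2: 111   i=3: 51
  i=4: 20   i=5: 95
Match at i=5, j=9: x = 5·12 + 9 = 69.

69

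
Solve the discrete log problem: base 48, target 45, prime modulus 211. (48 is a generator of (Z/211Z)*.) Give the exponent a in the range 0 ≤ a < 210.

94

Baby-step giant-step with m = ceil(sqrt(210)) = 15.
Baby table (48^j mod 211 for j=0..14):
  0:1  1:48  2:194  3:28  4:78  5:157  6:151  7:74
  8:176  9:8  10:173  11:75  12:13  13:202  14:201
Giant step factor: 48^(-15) ≡ 40 (mod 211).
Scan 45·40^i mod 211 for i = 0, 1, …:
  i=0: 45   i=1: 112   i=2: 49   i=3: 61
  i=4: 119   i=5: 118   i=6: 78
Match at i=6, j=4: a = 6·15 + 4 = 94.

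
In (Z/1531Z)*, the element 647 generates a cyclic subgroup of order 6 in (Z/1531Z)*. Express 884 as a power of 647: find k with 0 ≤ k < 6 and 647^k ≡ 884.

4

Successive powers of 647 modulo 1531:
  647^0=1  647^1=647  647^2=646  647^3=1530  647^4=884
So 647^4 ≡ 884 (mod 1531), giving k = 4.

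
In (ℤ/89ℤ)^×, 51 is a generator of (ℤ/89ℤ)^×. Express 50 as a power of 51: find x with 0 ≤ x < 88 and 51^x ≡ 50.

Baby-step giant-step with m = ceil(sqrt(88)) = 10.
Baby table (51^j mod 89 for j=0..9):
  0:1  1:51  2:20  3:41  4:44  5:19  6:79  7:24
  8:67  9:35
Giant step factor: 51^(-10) ≡ 18 (mod 89).
Scan 50·18^i mod 89 for i = 0, 1, …:
  i=0: 50   i=1: 10   i=2: 2   i=3: 36
  i=4: 25   i=5: 5   i=6: 1
Match at i=6, j=0: x = 6·10 + 0 = 60.

60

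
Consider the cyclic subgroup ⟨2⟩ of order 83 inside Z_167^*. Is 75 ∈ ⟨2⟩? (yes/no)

75 ∈ ⟨2⟩ iff 75^83 ≡ 1 (mod 167), since |⟨2⟩| = 83.
75^83 mod 167 = 1.
Since 1 = 1, 75 lies in the subgroup.

yes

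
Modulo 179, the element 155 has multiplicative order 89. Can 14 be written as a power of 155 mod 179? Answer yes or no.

yes

14 ∈ ⟨155⟩ iff 14^89 ≡ 1 (mod 179), since |⟨155⟩| = 89.
14^89 mod 179 = 1.
Since 1 = 1, 14 lies in the subgroup.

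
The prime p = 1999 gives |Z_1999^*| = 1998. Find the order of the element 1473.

1998

The order of 1473 must divide p − 1 = 1998 = 2 · 3^3 · 37.
Divisors: 1, 2, 3, 6, 9, 18, 27, 37, 54, 74, 111, 222, 333, 666, 999, 1998.
Check each in increasing order: 1473^1 ≡ 1473;  1473^2 ≡ 814;  1473^3 ≡ 1621;  1473^6 ≡ 955;  1473^9 ≡ 829;  1473^18 ≡ 1584;  1473^27 ≡ 1792;  1473^37 ≡ 332;  1473^54 ≡ 870;  1473^74 ≡ 279;  1473^111 ≡ 674;  1473^222 ≡ 503;  1473^333 ≡ 1191;  1473^666 ≡ 1190;  1473^999 ≡ 1998;  1473^1998 ≡ 1.
Smallest exponent giving 1 is 1998.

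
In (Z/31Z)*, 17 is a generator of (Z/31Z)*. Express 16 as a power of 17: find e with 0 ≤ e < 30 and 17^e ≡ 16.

Successive powers of 17 modulo 31:
  17^0=1  17^1=17  17^2=10  17^3=15  17^4=7  17^5=26
  17^6=8  17^7=12  17^8=18  17^9=27  17^10=25  17^11=22
  17^12=2  17^13=3  17^14=20  17^15=30  17^16=14  17^17=21
  17^18=16
So 17^18 ≡ 16 (mod 31), giving e = 18.

18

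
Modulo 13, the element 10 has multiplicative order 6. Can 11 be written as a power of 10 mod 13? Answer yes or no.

11 ∈ ⟨10⟩ iff 11^6 ≡ 1 (mod 13), since |⟨10⟩| = 6.
11^6 mod 13 = 12.
Since 12 ≠ 1, 11 does not lie in the subgroup.

no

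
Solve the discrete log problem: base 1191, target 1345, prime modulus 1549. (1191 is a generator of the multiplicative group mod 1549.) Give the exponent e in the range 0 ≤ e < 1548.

Baby-step giant-step with m = ceil(sqrt(1548)) = 40.
Baby table (1191^j mod 1549 for j=0..39):
  0:1  1:1191  2:1146  3:217  4:1313  5:842  6:619  7:1454
  8:1481  9:1109  10:1071  11:734  12:558  13:57  14:1280  15:264
  16:1526  17:489  18:1524  19:1205  20:781  21:771  22:1253  23:636
  24:15  25:826  26:151  27:157  28:1107  29:238  30:1540  31:124
  32:529  33:1145  34:575  35:167  36:625  37:855  38:612  39:862
Giant step factor: 1191^(-40) ≡ 220 (mod 1549).
Scan 1345·220^i mod 1549 for i = 0, 1, …:
  i=0: 1345   i=1: 41   i=2: 1275   i=3: 131
  i=4: 938   i=5: 343   i=6: 1108   i=7: 567
  i=8: 820   i=9: 716   i=10: 1071
Match at i=10, j=10: e = 10·40 + 10 = 410.

410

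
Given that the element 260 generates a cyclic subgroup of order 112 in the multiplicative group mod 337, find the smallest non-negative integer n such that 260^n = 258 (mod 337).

Baby-step giant-step with m = ceil(sqrt(112)) = 11.
Baby table (260^j mod 337 for j=0..10):
  0:1  1:260  2:200  3:102  4:234  5:180  6:294  7:278
  8:162  9:332  10:48
Giant step factor: 260^(-11) ≡ 92 (mod 337).
Scan 258·92^i mod 337 for i = 0, 1, …:
  i=0: 258   i=1: 146   i=2: 289   i=3: 302
  i=4: 150   i=5: 320   i=6: 121   i=7: 11
  i=8: 1
Match at i=8, j=0: n = 8·11 + 0 = 88.

88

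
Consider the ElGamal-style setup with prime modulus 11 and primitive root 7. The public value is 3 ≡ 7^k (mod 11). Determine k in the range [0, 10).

4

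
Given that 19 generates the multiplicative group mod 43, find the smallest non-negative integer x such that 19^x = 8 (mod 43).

33

Baby-step giant-step with m = ceil(sqrt(42)) = 7.
Baby table (19^j mod 43 for j=0..6):
  0:1  1:19  2:17  3:22  4:31  5:30  6:11
Giant step factor: 19^(-7) ≡ 7 (mod 43).
Scan 8·7^i mod 43 for i = 0, 1, …:
  i=0: 8   i=1: 13   i=2: 5   i=3: 35
  i=4: 30
Match at i=4, j=5: x = 4·7 + 5 = 33.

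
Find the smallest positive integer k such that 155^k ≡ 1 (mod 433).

216

The order of 155 must divide p − 1 = 432 = 2^4 · 3^3.
Divisors: 1, 2, 3, 4, 6, 8, 9, 12, 16, 18, 24, 27, 36, 48, 54, 72, 108, 144, 216, 432.
Check each in increasing order: 155^1 ≡ 155;  155^2 ≡ 210;  155^3 ≡ 75;  155^4 ≡ 367;  155^6 ≡ 429;  155^8 ≡ 26;  155^9 ≡ 133;  155^12 ≡ 16;  155^16 ≡ 243;  155^18 ≡ 369;  155^24 ≡ 256;  155^27 ≡ 148;  155^36 ≡ 199;  155^48 ≡ 153;  155^54 ≡ 254;  155^72 ≡ 198;  155^108 ≡ 432;  155^144 ≡ 234;  155^216 ≡ 1.
Smallest exponent giving 1 is 216.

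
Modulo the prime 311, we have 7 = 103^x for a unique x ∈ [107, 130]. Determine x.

Compute 103^107 mod 311 = 151, then multiply by 103 repeatedly:
  103^107=151  103^108=3  103^109=309  103^110=105  103^111=241
  103^112=254  103^113=38  103^114=182  103^115=86  103^116=150
  103^117=211  103^118=274  103^119=232  103^120=260  103^121=34
  103^122=81  103^123=257  103^124=36  103^125=287  103^126=16
  103^127=93  103^128=249  103^129=145  103^130=7
Found 7 at exponent 130.

130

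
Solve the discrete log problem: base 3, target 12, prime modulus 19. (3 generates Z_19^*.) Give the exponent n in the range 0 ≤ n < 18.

Successive powers of 3 modulo 19:
  3^0=1  3^1=3  3^2=9  3^3=8  3^4=5  3^5=15
  3^6=7  3^7=2  3^8=6  3^9=18  3^10=16  3^11=10
  3^12=11  3^13=14  3^14=4  3^15=12
So 3^15 ≡ 12 (mod 19), giving n = 15.

15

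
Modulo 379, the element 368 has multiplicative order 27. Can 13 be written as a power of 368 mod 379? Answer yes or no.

13 ∈ ⟨368⟩ iff 13^27 ≡ 1 (mod 379), since |⟨368⟩| = 27.
13^27 mod 379 = 285.
Since 285 ≠ 1, 13 does not lie in the subgroup.

no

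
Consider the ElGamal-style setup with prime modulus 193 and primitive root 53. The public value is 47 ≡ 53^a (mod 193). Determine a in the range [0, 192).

145

Baby-step giant-step with m = ceil(sqrt(192)) = 14.
Baby table (53^j mod 193 for j=0..13):
  0:1  1:53  2:107  3:74  4:62  5:5  6:72  7:149
  8:177  9:117  10:25  11:167  12:166  13:113
Giant step factor: 53^(-14) ≡ 161 (mod 193).
Scan 47·161^i mod 193 for i = 0, 1, …:
  i=0: 47   i=1: 40   i=2: 71   i=3: 44
  i=4: 136   i=5: 87   i=6: 111   i=7: 115
  i=8: 180   i=9: 30   i=10: 5
Match at i=10, j=5: a = 10·14 + 5 = 145.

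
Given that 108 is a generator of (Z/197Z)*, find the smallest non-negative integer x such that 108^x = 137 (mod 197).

Baby-step giant-step with m = ceil(sqrt(196)) = 14.
Baby table (108^j mod 197 for j=0..13):
  0:1  1:108  2:41  3:94  4:105  5:111  6:168  7:20
  8:190  9:32  10:107  11:130  12:53  13:11
Giant step factor: 108^(-14) ≡ 33 (mod 197).
Scan 137·33^i mod 197 for i = 0, 1, …:
  i=0: 137   i=1: 187   i=2: 64   i=3: 142
  i=4: 155   i=5: 190
Match at i=5, j=8: x = 5·14 + 8 = 78.

78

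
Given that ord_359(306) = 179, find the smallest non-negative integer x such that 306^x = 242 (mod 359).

65

Baby-step giant-step with m = ceil(sqrt(179)) = 14.
Baby table (306^j mod 359 for j=0..13):
  0:1  1:306  2:296  3:108  4:20  5:17  6:176  7:6
  8:41  9:340  10:289  11:120  12:102  13:338
Giant step factor: 306^(-14) ≡ 10 (mod 359).
Scan 242·10^i mod 359 for i = 0, 1, …:
  i=0: 242   i=1: 266   i=2: 147   i=3: 34
  i=4: 340
Match at i=4, j=9: x = 4·14 + 9 = 65.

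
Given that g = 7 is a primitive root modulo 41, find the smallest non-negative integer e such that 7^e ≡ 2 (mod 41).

Successive powers of 7 modulo 41:
  7^0=1  7^1=7  7^2=8  7^3=15  7^4=23  7^5=38
  7^6=20  7^7=17  7^8=37  7^9=13  7^10=9  7^11=22
  7^12=31  7^13=12  7^14=2
So 7^14 ≡ 2 (mod 41), giving e = 14.

14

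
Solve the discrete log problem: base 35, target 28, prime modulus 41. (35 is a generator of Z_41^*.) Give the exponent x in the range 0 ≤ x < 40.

Successive powers of 35 modulo 41:
  35^0=1  35^1=35  35^2=36  35^3=30  35^4=25  35^5=14
  35^6=39  35^7=12  35^8=10  35^9=22  35^10=32  35^11=13
  35^12=4  35^13=17  35^14=21  35^15=38  35^16=18  35^17=15
  35^18=33  35^19=7  35^20=40  35^21=6  35^22=5  35^23=11
  35^24=16  35^25=27  35^26=2  35^27=29  35^28=31  35^29=19
  35^30=9  35^31=28
So 35^31 ≡ 28 (mod 41), giving x = 31.

31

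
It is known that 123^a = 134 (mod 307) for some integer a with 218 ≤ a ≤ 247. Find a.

218

Compute 123^218 mod 307 = 134, then multiply by 123 repeatedly:
  123^218=134
Found 134 at exponent 218.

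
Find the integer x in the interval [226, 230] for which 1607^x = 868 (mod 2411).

Compute 1607^226 mod 2411 = 868, then multiply by 1607 repeatedly:
  1607^226=868
Found 868 at exponent 226.

226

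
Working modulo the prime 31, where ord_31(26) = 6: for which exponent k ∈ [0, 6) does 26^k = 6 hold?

Successive powers of 26 modulo 31:
  26^0=1  26^1=26  26^2=25  26^3=30  26^4=5  26^5=6
So 26^5 ≡ 6 (mod 31), giving k = 5.

5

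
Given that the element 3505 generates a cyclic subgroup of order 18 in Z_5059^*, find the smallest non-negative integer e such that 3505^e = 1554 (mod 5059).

10

Successive powers of 3505 modulo 5059:
  3505^0=1  3505^1=3505  3505^2=1773  3505^3=1913  3505^4=1890  3505^5=2219
  3505^6=1912  3505^7=3444  3505^8=446  3505^9=5058  3505^10=1554
So 3505^10 ≡ 1554 (mod 5059), giving e = 10.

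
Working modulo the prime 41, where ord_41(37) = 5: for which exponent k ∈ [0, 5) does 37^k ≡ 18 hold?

3

Successive powers of 37 modulo 41:
  37^0=1  37^1=37  37^2=16  37^3=18
So 37^3 ≡ 18 (mod 41), giving k = 3.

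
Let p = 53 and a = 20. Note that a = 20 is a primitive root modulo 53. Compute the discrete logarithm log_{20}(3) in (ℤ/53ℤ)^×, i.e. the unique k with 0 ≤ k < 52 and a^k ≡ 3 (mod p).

29

Successive powers of 20 modulo 53:
  20^0=1  20^1=20  20^2=29  20^3=50  20^4=46  20^5=19
  20^6=9  20^7=21  20^8=49  20^9=26  20^10=43  20^11=12
  20^12=28  20^13=30  20^14=17  20^15=22  20^16=16  20^17=2
  20^18=40  20^19=5  20^20=47  20^21=39  20^22=38  20^23=18
  20^24=42  20^25=45  20^26=52  20^27=33  20^28=24  20^29=3
So 20^29 ≡ 3 (mod 53), giving k = 29.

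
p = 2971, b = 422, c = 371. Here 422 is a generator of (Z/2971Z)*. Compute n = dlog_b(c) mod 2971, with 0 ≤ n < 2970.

1515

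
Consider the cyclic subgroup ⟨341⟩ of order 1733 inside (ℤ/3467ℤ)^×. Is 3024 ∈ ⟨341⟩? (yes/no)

no

3024 ∈ ⟨341⟩ iff 3024^1733 ≡ 1 (mod 3467), since |⟨341⟩| = 1733.
3024^1733 mod 3467 = 3466.
Since 3466 ≠ 1, 3024 does not lie in the subgroup.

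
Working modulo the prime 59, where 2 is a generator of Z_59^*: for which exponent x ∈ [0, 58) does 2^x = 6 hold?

51

Baby-step giant-step with m = ceil(sqrt(58)) = 8.
Baby table (2^j mod 59 for j=0..7):
  0:1  1:2  2:4  3:8  4:16  5:32  6:5  7:10
Giant step factor: 2^(-8) ≡ 3 (mod 59).
Scan 6·3^i mod 59 for i = 0, 1, …:
  i=0: 6   i=1: 18   i=2: 54   i=3: 44
  i=4: 14   i=5: 42   i=6: 8
Match at i=6, j=3: x = 6·8 + 3 = 51.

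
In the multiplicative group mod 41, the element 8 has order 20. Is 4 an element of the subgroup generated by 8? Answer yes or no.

yes

4 ∈ ⟨8⟩ iff 4^20 ≡ 1 (mod 41), since |⟨8⟩| = 20.
4^20 mod 41 = 1.
Since 1 = 1, 4 lies in the subgroup.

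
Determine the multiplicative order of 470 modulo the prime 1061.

The order of 470 must divide p − 1 = 1060 = 2^2 · 5 · 53.
Divisors: 1, 2, 4, 5, 10, 20, 53, 106, 212, 265, 530, 1060.
Check each in increasing order: 470^1 ≡ 470;  470^2 ≡ 212;  470^4 ≡ 382;  470^5 ≡ 231;  470^10 ≡ 311;  470^20 ≡ 170;  470^53 ≡ 29;  470^106 ≡ 841;  470^212 ≡ 655;  470^265 ≡ 958;  470^530 ≡ 1060;  470^1060 ≡ 1.
Smallest exponent giving 1 is 1060.

1060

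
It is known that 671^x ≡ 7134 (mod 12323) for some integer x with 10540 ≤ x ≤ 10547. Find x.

Compute 671^10540 mod 12323 = 7134, then multiply by 671 repeatedly:
  671^10540=7134
Found 7134 at exponent 10540.

10540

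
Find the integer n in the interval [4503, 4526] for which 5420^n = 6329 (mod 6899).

4518

Compute 5420^4503 mod 6899 = 2825, then multiply by 5420 repeatedly:
  5420^4503=2825  5420^4504=2619  5420^4505=3737  5420^4506=5975  5420^4507=594
  5420^4508=4546  5420^4509=2991  5420^4510=5469  5420^4511=3876  5420^4512=465
  5420^4513=2165  5420^4514=6000  5420^4515=5013  5420^4516=2198  5420^4517=5486
  5420^4518=6329
Found 6329 at exponent 4518.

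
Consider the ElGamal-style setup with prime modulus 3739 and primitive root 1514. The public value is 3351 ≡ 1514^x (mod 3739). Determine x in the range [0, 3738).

2639

Baby-step giant-step with m = ceil(sqrt(3738)) = 62.
Baby table (1514^j mod 3739 for j=0..61):
  0:1  1:1514  2:189  3:1982  4:2070  5:698  6:2374  7:1057
  8:6  9:1606  10:1134  11:675  12:1203  13:449  14:3027  15:2603
  16:36  17:2158  18:3065  19:311  20:3479  21:2694  22:3206  23:662
  24:216  25:1731  26:3434  27:1866  28:2179  29:1208  30:541  31:233
  32:1296  33:2908  34:1909  35:3718  36:1857  37:3509  38:3246  39:1398
  40:298  41:2492  42:237  43:3613  44:3664  45:2359  46:781  47:910
  48:1788  49:3735  50:1422  51:2983  52:3289  53:2937  54:947  55:1721
  56:3250  57:3715  58:1054  59:2942  60:1039  61:2666
Giant step factor: 1514^(-62) ≡ 3154 (mod 3739).
Scan 3351·3154^i mod 3739 for i = 0, 1, …:
  i=0: 3351   i=1: 2640   i=2: 3546   i=3: 735
  i=4: 10   i=5: 1628   i=6: 1065   i=7: 1388
  i=8: 3122   i=9: 2001     …   i=41: 326
  i=42: 3718
Match at i=42, j=35: x = 42·62 + 35 = 2639.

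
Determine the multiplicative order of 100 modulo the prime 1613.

403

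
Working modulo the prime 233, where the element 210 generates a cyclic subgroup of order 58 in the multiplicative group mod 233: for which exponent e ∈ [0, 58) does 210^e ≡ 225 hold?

33

Baby-step giant-step with m = ceil(sqrt(58)) = 8.
Baby table (210^j mod 233 for j=0..7):
  0:1  1:210  2:63  3:182  4:8  5:49  6:38  7:58
Giant step factor: 210^(-8) ≡ 142 (mod 233).
Scan 225·142^i mod 233 for i = 0, 1, …:
  i=0: 225   i=1: 29   i=2: 157   i=3: 159
  i=4: 210
Match at i=4, j=1: e = 4·8 + 1 = 33.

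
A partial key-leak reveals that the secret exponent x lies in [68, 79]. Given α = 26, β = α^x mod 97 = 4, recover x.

76

Compute 26^68 mod 97 = 24, then multiply by 26 repeatedly:
  26^68=24  26^69=42  26^70=25  26^71=68  26^72=22
  26^73=87  26^74=31  26^75=30  26^76=4
Found 4 at exponent 76.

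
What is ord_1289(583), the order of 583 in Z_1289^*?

The order of 583 must divide p − 1 = 1288 = 2^3 · 7 · 23.
Divisors: 1, 2, 4, 7, 8, 14, 23, 28, 46, 56, 92, 161, 184, 322, 644, 1288.
Check each in increasing order: 583^1 ≡ 583;  583^2 ≡ 882;  583^4 ≡ 657;  583^7 ≡ 621;  583^8 ≡ 1123;  583^14 ≡ 230;  583^23 ≡ 801;  583^28 ≡ 51;  583^46 ≡ 968;  583^56 ≡ 23;  583^92 ≡ 1210;  583^161 ≡ 497;  583^184 ≡ 1085;  583^322 ≡ 810;  583^644 ≡ 1288;  583^1288 ≡ 1.
Smallest exponent giving 1 is 1288.

1288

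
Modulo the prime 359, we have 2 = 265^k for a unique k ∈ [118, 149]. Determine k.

Compute 265^118 mod 359 = 250, then multiply by 265 repeatedly:
  265^118=250  265^119=194  265^120=73  265^121=318  265^122=264
  265^123=314  265^124=281  265^125=152  265^126=72  265^127=53
  265^128=44  265^129=172  265^130=346  265^131=145  265^132=12
  265^133=308  265^134=127  265^135=268  265^136=297  265^137=84
  265^138=2
Found 2 at exponent 138.

138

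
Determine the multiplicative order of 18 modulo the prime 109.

108

The order of 18 must divide p − 1 = 108 = 2^2 · 3^3.
Divisors: 1, 2, 3, 4, 6, 9, 12, 18, 27, 36, 54, 108.
Check each in increasing order: 18^1 ≡ 18;  18^2 ≡ 106;  18^3 ≡ 55;  18^4 ≡ 9;  18^6 ≡ 82;  18^9 ≡ 41;  18^12 ≡ 75;  18^18 ≡ 46;  18^27 ≡ 33;  18^36 ≡ 45;  18^54 ≡ 108;  18^108 ≡ 1.
Smallest exponent giving 1 is 108.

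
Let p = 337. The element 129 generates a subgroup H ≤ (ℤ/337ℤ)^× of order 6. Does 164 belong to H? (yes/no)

no

⟨129⟩ has order 6; its elements mod 337 are {1, 128, 129, 208, 209, 336}.
164 is not in this set.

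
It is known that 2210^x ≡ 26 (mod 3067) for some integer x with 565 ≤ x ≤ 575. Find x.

567

Compute 2210^565 mod 3067 = 1431, then multiply by 2210 repeatedly:
  2210^565=1431  2210^566=433  2210^567=26
Found 26 at exponent 567.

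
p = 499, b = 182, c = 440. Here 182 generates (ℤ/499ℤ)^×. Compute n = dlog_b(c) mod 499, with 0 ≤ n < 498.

186

Baby-step giant-step with m = ceil(sqrt(498)) = 23.
Baby table (182^j mod 499 for j=0..22):
  0:1  1:182  2:190  3:149  4:172  5:366  6:245  7:179
  8:143  9:78  10:224  11:349  12:145  13:442  14:105  15:148
  16:489  17:176  18:96  19:7  20:276  21:332  22:45
Giant step factor: 182^(-23) ≡ 390 (mod 499).
Scan 440·390^i mod 499 for i = 0, 1, …:
  i=0: 440   i=1: 443   i=2: 116   i=3: 330
  i=4: 457   i=5: 87   i=6: 497   i=7: 218
  i=8: 190
Match at i=8, j=2: n = 8·23 + 2 = 186.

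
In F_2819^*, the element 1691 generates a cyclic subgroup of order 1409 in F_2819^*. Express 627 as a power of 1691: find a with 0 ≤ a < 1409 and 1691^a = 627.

Baby-step giant-step with m = ceil(sqrt(1409)) = 38.
Baby table (1691^j mod 2819 for j=0..37):
  0:1  1:1691  2:1015  3:2413  4:1290  5:2303  6:1334  7:594
  8:890  9:2463  10:1270  11:2311  12:767  13:257  14:461  15:1507
  16:2780  17:1707  18:2700  19:1739  20:432  21:391  22:1535  23:2205
  24:1937  25:2608  26:1212  27:79  28:1096  29:1253  30:1754  31:426
  32:1521  33:1083  34:1822  35:2654  36:66  37:1665
Giant step factor: 1691^(-38) ≡ 1164 (mod 2819).
Scan 627·1164^i mod 2819 for i = 0, 1, …:
  i=0: 627   i=1: 2526   i=2: 47   i=3: 1147
  i=4: 1721   i=5: 1754
Match at i=5, j=30: a = 5·38 + 30 = 220.

220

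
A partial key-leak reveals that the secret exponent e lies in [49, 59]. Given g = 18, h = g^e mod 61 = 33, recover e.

Compute 18^49 mod 61 = 55, then multiply by 18 repeatedly:
  18^49=55  18^50=14  18^51=8  18^52=22  18^53=30
  18^54=52  18^55=21  18^56=12  18^57=33
Found 33 at exponent 57.

57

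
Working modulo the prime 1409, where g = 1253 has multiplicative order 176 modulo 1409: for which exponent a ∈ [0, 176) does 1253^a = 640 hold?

102

Baby-step giant-step with m = ceil(sqrt(176)) = 14.
Baby table (1253^j mod 1409 for j=0..13):
  0:1  1:1253  2:383  3:839  4:153  5:85  6:830  7:148
  8:865  9:324  10:180  11:100  12:1308  13:257
Giant step factor: 1253^(-14) ≡ 284 (mod 1409).
Scan 640·284^i mod 1409 for i = 0, 1, …:
  i=0: 640   i=1: 1408   i=2: 1125   i=3: 1066
  i=4: 1218   i=5: 707   i=6: 710   i=7: 153
Match at i=7, j=4: a = 7·14 + 4 = 102.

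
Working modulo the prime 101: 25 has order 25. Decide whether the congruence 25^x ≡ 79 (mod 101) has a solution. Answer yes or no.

yes

⟨25⟩ has order 25; its elements mod 101 are {1, 5, 16, 19, 24, 25, 31, 36, 37, 52, 54, 56, 58, 68, 71, 78, 79, 80, 81, 84, 87, 88, 92, 95, 97}.
79 is in this set.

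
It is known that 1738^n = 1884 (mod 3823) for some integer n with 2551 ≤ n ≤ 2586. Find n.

2556

Compute 1738^2551 mod 3823 = 834, then multiply by 1738 repeatedly:
  1738^2551=834  1738^2552=575  1738^2553=1547  1738^2554=1117  1738^2555=3085
  1738^2556=1884
Found 1884 at exponent 2556.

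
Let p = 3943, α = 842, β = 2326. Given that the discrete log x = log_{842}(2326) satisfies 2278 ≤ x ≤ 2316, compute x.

2301

Compute 842^2278 mod 3943 = 1318, then multiply by 842 repeatedly:
  842^2278=1318  842^2279=1773  842^2280=2412  842^2281=259  842^2282=1213
  842^2283=109  842^2284=1089  842^2285=2162  842^2286=2681  842^2287=2006
  842^2288=1448  842^2289=829  842^2290=107  842^2291=3348  842^2292=3714
  842^2293=389  842^2294=269  842^2295=1747  842^2296=235  842^2297=720
  842^2298=2961  842^2299=1186  842^2300=1033  842^2301=2326
Found 2326 at exponent 2301.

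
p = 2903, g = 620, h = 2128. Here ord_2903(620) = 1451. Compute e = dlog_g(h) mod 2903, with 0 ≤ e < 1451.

Baby-step giant-step with m = ceil(sqrt(1451)) = 39.
Baby table (620^j mod 2903 for j=0..38):
  0:1  1:620  2:1204  3:409  4:1019  5:1829  6:1810  7:1642
  8:1990  9:25  10:985  11:1070  12:1516  13:2251  14:2180  15:1705
  16:408  17:399  18:625  19:1401  20:623  21:161  22:1118  23:2246
  24:1983  25:1491  26:1266  27:1110  28:189  29:1060  30:1122  31:1823
  32:993  33:224  34:2439  35:2620  36:1623  37:1822  38:373
Giant step factor: 620^(-39) ≡ 2746 (mod 2903).
Scan 2128·2746^i mod 2903 for i = 0, 1, …:
  i=0: 2128   i=1: 2652   i=2: 1668   i=3: 2297
  i=4: 2246
Match at i=4, j=23: e = 4·39 + 23 = 179.

179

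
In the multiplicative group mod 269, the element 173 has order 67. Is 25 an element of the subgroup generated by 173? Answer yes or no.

25 ∈ ⟨173⟩ iff 25^67 ≡ 1 (mod 269), since |⟨173⟩| = 67.
25^67 mod 269 = 1.
Since 1 = 1, 25 lies in the subgroup.

yes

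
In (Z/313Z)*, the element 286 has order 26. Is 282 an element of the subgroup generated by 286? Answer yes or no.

no

282 ∈ ⟨286⟩ iff 282^26 ≡ 1 (mod 313), since |⟨286⟩| = 26.
282^26 mod 313 = 29.
Since 29 ≠ 1, 282 does not lie in the subgroup.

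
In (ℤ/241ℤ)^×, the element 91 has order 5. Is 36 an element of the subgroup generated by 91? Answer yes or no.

no

36 ∈ ⟨91⟩ iff 36^5 ≡ 1 (mod 241), since |⟨91⟩| = 5.
36^5 mod 241 = 240.
Since 240 ≠ 1, 36 does not lie in the subgroup.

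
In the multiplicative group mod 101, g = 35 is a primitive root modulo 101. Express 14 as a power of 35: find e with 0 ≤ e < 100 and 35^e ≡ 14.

Baby-step giant-step with m = ceil(sqrt(100)) = 10.
Baby table (35^j mod 101 for j=0..9):
  0:1  1:35  2:13  3:51  4:68  5:57  6:76  7:34
  8:79  9:38
Giant step factor: 35^(-10) ≡ 6 (mod 101).
Scan 14·6^i mod 101 for i = 0, 1, …:
  i=0: 14   i=1: 84   i=2: 100   i=3: 95
  i=4: 65   i=5: 87   i=6: 17   i=7: 1
Match at i=7, j=0: e = 7·10 + 0 = 70.

70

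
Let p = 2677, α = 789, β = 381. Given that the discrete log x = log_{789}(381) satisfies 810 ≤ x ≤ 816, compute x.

815

Compute 789^810 mod 2677 = 2347, then multiply by 789 repeatedly:
  789^810=2347  789^811=1976  789^812=1050  789^813=1257  789^814=1283
  789^815=381
Found 381 at exponent 815.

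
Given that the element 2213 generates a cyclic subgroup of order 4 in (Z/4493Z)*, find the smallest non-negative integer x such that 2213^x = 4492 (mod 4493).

Successive powers of 2213 modulo 4493:
  2213^0=1  2213^1=2213  2213^2=4492
So 2213^2 ≡ 4492 (mod 4493), giving x = 2.

2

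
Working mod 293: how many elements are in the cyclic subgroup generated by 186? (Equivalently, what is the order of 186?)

73

The order of 186 must divide p − 1 = 292 = 2^2 · 73.
Divisors: 1, 2, 4, 73, 146, 292.
Check each in increasing order: 186^1 ≡ 186;  186^2 ≡ 22;  186^4 ≡ 191;  186^73 ≡ 1.
Smallest exponent giving 1 is 73.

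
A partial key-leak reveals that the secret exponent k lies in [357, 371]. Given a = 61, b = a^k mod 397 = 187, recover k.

Compute 61^357 mod 397 = 70, then multiply by 61 repeatedly:
  61^357=70  61^358=300  61^359=38  61^360=333  61^361=66
  61^362=56  61^363=240  61^364=348  61^365=187
Found 187 at exponent 365.

365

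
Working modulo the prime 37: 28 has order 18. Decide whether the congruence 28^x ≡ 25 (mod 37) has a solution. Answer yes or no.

25 ∈ ⟨28⟩ iff 25^18 ≡ 1 (mod 37), since |⟨28⟩| = 18.
25^18 mod 37 = 1.
Since 1 = 1, 25 lies in the subgroup.

yes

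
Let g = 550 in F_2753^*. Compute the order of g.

1376

The order of 550 must divide p − 1 = 2752 = 2^6 · 43.
Divisors: 1, 2, 4, 8, 16, 32, 43, 64, 86, 172, 344, 688, 1376, 2752.
Check each in increasing order: 550^1 ≡ 550;  550^2 ≡ 2423;  550^4 ≡ 1533;  550^8 ≡ 1780;  550^16 ≡ 2450;  550^32 ≡ 960;  550^43 ≡ 1453;  550^64 ≡ 2098;  550^86 ≡ 2411;  550^172 ≡ 1338;  550^344 ≡ 794;  550^688 ≡ 2752;  550^1376 ≡ 1.
Smallest exponent giving 1 is 1376.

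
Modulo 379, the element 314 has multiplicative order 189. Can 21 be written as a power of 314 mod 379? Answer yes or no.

yes

21 ∈ ⟨314⟩ iff 21^189 ≡ 1 (mod 379), since |⟨314⟩| = 189.
21^189 mod 379 = 1.
Since 1 = 1, 21 lies in the subgroup.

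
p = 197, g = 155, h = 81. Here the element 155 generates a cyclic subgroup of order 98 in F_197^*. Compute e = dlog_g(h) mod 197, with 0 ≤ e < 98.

Successive powers of 155 modulo 197:
  155^0=1  155^1=155  155^2=188  155^3=181  155^4=81
So 155^4 ≡ 81 (mod 197), giving e = 4.

4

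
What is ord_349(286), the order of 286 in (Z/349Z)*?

348

The order of 286 must divide p − 1 = 348 = 2^2 · 3 · 29.
Divisors: 1, 2, 3, 4, 6, 12, 29, 58, 87, 116, 174, 348.
Check each in increasing order: 286^1 ≡ 286;  286^2 ≡ 130;  286^3 ≡ 186;  286^4 ≡ 148;  286^6 ≡ 45;  286^12 ≡ 280;  286^29 ≡ 189;  286^58 ≡ 123;  286^87 ≡ 213;  286^116 ≡ 122;  286^174 ≡ 348;  286^348 ≡ 1.
Smallest exponent giving 1 is 348.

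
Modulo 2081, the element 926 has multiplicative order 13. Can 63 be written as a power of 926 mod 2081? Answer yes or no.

no

⟨926⟩ has order 13; its elements mod 2081 are {1, 104, 209, 324, 360, 400, 411, 578, 926, 1124, 1844, 2061, 2063}.
63 is not in this set.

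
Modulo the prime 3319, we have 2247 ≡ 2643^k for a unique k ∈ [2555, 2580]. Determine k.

2574

Compute 2643^2555 mod 3319 = 3111, then multiply by 2643 repeatedly:
  2643^2555=3111  2643^2556=1210  2643^2557=1833  2643^2558=2198  2643^2559=1064
  2643^2560=959  2643^2561=2240  2643^2562=2543  2643^2563=174  2643^2564=1860
  2643^2565=541  2643^2566=2693  2643^2567=1663  2643^2568=953  2643^2569=2977
  2643^2570=2181  2643^2571=2599  2643^2572=2146  2643^2573=3026  2643^2574=2247
Found 2247 at exponent 2574.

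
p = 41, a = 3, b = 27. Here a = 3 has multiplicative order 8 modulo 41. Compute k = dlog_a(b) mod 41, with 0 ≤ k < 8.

3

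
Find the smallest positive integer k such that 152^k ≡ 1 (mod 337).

336

The order of 152 must divide p − 1 = 336 = 2^4 · 3 · 7.
Divisors: 1, 2, 3, 4, 6, 7, 8, 12, 14, 16, 21, 24, 28, 42, 48, 56, 84, 112, 168, 336.
Check each in increasing order: 152^1 ≡ 152;  152^2 ≡ 188;  152^3 ≡ 268;  152^4 ≡ 296;  152^6 ≡ 43;  152^7 ≡ 133;  152^8 ≡ 333;  152^12 ≡ 164;  152^14 ≡ 165;  152^16 ≡ 16;  152^21 ≡ 40;  152^24 ≡ 273;  152^28 ≡ 265;  152^42 ≡ 252;  152^48 ≡ 52;  152^56 ≡ 129;  152^84 ≡ 148;  152^112 ≡ 128;  152^168 ≡ 336;  152^336 ≡ 1.
Smallest exponent giving 1 is 336.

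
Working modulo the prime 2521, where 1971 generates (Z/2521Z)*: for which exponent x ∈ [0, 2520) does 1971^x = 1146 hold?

225

Baby-step giant-step with m = ceil(sqrt(2520)) = 51.
Baby table (1971^j mod 2521 for j=0..50):
  0:1  1:1971  2:2501  3:916  4:400  5:1848  6:2084  7:855
  8:1177  9:547  10:1670  11:1665  12:1894  13:1994  14:2456  15:456
  16:1300  17:964  18:1731  19:888  20:674  21:2408  22:1646  23:2260
  24:2374  25:178  26:419  27:1482  28:1704  29:612  30:1214  31:365
  32:930  33:263  34:1568  35:2303  36:1413  37:1839  38:1992  39:1035
  40:496  41:1989  42:164  43:556  44:1762  45:1485  46:54  47:552
  48:1441  49:1565  50:1432
Giant step factor: 1971^(-51) ≡ 522 (mod 2521).
Scan 1146·522^i mod 2521 for i = 0, 1, …:
  i=0: 1146   i=1: 735   i=2: 478   i=3: 2458
  i=4: 2408
Match at i=4, j=21: x = 4·51 + 21 = 225.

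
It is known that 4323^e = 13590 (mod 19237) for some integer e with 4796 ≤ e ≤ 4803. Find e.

Compute 4323^4796 mod 19237 = 17384, then multiply by 4323 repeatedly:
  4323^4796=17384  4323^4797=11310  4323^4798=11913  4323^4799=2450  4323^4800=11000
  4323^4801=18373  4323^4802=16143  4323^4803=13590
Found 13590 at exponent 4803.

4803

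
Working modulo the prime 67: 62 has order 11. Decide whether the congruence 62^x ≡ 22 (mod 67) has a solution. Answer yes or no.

yes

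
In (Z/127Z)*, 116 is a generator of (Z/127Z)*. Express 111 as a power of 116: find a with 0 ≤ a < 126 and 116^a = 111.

45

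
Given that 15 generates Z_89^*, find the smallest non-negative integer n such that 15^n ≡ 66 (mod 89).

51

Baby-step giant-step with m = ceil(sqrt(88)) = 10.
Baby table (15^j mod 89 for j=0..9):
  0:1  1:15  2:47  3:82  4:73  5:27  6:49  7:23
  8:78  9:13
Giant step factor: 15^(-10) ≡ 21 (mod 89).
Scan 66·21^i mod 89 for i = 0, 1, …:
  i=0: 66   i=1: 51   i=2: 3   i=3: 63
  i=4: 77   i=5: 15
Match at i=5, j=1: n = 5·10 + 1 = 51.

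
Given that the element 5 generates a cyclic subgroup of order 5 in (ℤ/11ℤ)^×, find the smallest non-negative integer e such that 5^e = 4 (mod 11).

3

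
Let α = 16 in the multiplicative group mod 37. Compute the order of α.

The order of 16 must divide p − 1 = 36 = 2^2 · 3^2.
Divisors: 1, 2, 3, 4, 6, 9, 12, 18, 36.
Check each in increasing order: 16^1 ≡ 16;  16^2 ≡ 34;  16^3 ≡ 26;  16^4 ≡ 9;  16^6 ≡ 10;  16^9 ≡ 1.
Smallest exponent giving 1 is 9.

9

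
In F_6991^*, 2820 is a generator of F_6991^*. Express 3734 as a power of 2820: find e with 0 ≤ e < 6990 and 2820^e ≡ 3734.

645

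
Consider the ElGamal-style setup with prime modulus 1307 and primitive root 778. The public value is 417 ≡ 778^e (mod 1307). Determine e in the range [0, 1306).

Baby-step giant-step with m = ceil(sqrt(1306)) = 37.
Baby table (778^j mod 1307 for j=0..36):
  0:1  1:778  2:143  3:159  4:844  5:518  6:448  7:882
  8:21  9:654  10:389  11:725  12:733  13:422  14:259  15:224
  16:441  17:664  18:327  19:848  20:1016  21:1020  22:211  23:783
  24:112  25:874  26:332  27:817  28:424  29:508  30:510  31:759
  32:1045  33:56  34:437  35:166  36:1062
Giant step factor: 778^(-37) ≡ 672 (mod 1307).
Scan 417·672^i mod 1307 for i = 0, 1, …:
  i=0: 417   i=1: 526   i=2: 582   i=3: 311
  i=4: 1179   i=5: 246   i=6: 630   i=7: 1199
  i=8: 616   i=9: 940     …   i=18: 1210
  i=19: 166
Match at i=19, j=35: e = 19·37 + 35 = 738.

738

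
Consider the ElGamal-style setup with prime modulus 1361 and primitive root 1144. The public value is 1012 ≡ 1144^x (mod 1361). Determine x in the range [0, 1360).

357

Baby-step giant-step with m = ceil(sqrt(1360)) = 37.
Baby table (1144^j mod 1361 for j=0..36):
  0:1  1:1144  2:815  3:75  4:57  5:1241  6:181  7:192
  8:527  9:1326  10:790  11:56  12:97  13:727  14:117  15:470
  16:85  17:609  18:1225  19:931  20:762  21:688  22:414  23:1349
  24:1243  25:1108  26:461  27:677  28:79  29:550  30:418  31:481
  32:420  33:47  34:689  35:197  36:803
Giant step factor: 1144^(-37) ≡ 633 (mod 1361).
Scan 1012·633^i mod 1361 for i = 0, 1, …:
  i=0: 1012   i=1: 926   i=2: 928   i=3: 833
  i=4: 582   i=5: 936   i=6: 453   i=7: 939
  i=8: 991   i=9: 1243
Match at i=9, j=24: x = 9·37 + 24 = 357.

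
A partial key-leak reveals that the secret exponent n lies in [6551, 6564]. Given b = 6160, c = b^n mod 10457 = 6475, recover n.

6556

Compute 6160^6551 mod 10457 = 7358, then multiply by 6160 repeatedly:
  6160^6551=7358  6160^6552=4642  6160^6553=5282  6160^6554=5393  6160^6555=9448
  6160^6556=6475
Found 6475 at exponent 6556.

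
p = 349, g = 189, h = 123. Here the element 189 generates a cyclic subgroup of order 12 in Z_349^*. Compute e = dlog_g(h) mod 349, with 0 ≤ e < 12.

2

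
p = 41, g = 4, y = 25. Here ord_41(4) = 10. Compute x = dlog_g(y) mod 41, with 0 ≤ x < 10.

Successive powers of 4 modulo 41:
  4^0=1  4^1=4  4^2=16  4^3=23  4^4=10  4^5=40
  4^6=37  4^7=25
So 4^7 ≡ 25 (mod 41), giving x = 7.

7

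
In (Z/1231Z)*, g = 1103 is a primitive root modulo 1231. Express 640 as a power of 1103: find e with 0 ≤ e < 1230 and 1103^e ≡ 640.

Baby-step giant-step with m = ceil(sqrt(1230)) = 36.
Baby table (1103^j mod 1231 for j=0..35):
  0:1  1:1103  2:381  3:472  4:1134  5:106  6:1204  7:994
  8:792  9:797  10:157  11:831  12:729  13:244  14:774  15:639
  16:685  17:952  18:13  19:798  20:29  21:1212  22:1201  23:147
  24:880  25:612  26:448  27:513  28:810  29:955  30:860  31:710
  32:214  33:921  34:288  35:66
Giant step factor: 1103^(-36) ≡ 641 (mod 1231).
Scan 640·641^i mod 1231 for i = 0, 1, …:
  i=0: 640   i=1: 317   i=2: 82   i=3: 860
Match at i=3, j=30: e = 3·36 + 30 = 138.

138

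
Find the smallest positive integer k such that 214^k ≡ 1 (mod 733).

183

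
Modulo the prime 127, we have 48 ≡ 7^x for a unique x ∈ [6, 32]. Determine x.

31

Compute 7^6 mod 127 = 47, then multiply by 7 repeatedly:
  7^6=47  7^7=75  7^8=17  7^9=119  7^10=71
  7^11=116  7^12=50  7^13=96  7^14=37  7^15=5
  7^16=35  7^17=118  7^18=64  7^19=67  7^20=88
  7^21=108  7^22=121  7^23=85  7^24=87  7^25=101
  7^26=72  7^27=123  7^28=99  7^29=58  7^30=25
  7^31=48
Found 48 at exponent 31.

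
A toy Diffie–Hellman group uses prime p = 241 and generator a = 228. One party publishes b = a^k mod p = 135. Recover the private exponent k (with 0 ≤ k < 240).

Baby-step giant-step with m = ceil(sqrt(240)) = 16.
Baby table (228^j mod 241 for j=0..15):
  0:1  1:228  2:169  3:213  4:123  5:88  6:61  7:171
  8:187  9:220  10:32  11:66  12:106  13:68  14:80  15:165
Giant step factor: 228^(-16) ≡ 231 (mod 241).
Scan 135·231^i mod 241 for i = 0, 1, …:
  i=0: 135   i=1: 96   i=2: 4   i=3: 201
  i=4: 159   i=5: 97   i=6: 235   i=7: 60
  i=8: 123
Match at i=8, j=4: k = 8·16 + 4 = 132.

132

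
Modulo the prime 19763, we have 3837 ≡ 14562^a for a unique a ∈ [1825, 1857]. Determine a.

1837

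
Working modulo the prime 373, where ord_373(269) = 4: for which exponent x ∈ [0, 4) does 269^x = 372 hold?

2

Successive powers of 269 modulo 373:
  269^0=1  269^1=269  269^2=372
So 269^2 ≡ 372 (mod 373), giving x = 2.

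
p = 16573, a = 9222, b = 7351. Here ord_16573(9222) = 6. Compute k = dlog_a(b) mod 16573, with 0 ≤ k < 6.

Successive powers of 9222 modulo 16573:
  9222^0=1  9222^1=9222  9222^2=9221  9222^3=16572  9222^4=7351
So 9222^4 ≡ 7351 (mod 16573), giving k = 4.

4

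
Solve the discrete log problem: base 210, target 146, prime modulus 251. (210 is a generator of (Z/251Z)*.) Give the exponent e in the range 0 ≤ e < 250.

161

Baby-step giant-step with m = ceil(sqrt(250)) = 16.
Baby table (210^j mod 251 for j=0..15):
  0:1  1:210  2:175  3:104  4:3  5:128  6:23  7:61
  8:9  9:133  10:69  11:183  12:27  13:148  14:207  15:47
Giant step factor: 210^(-16) ≡ 31 (mod 251).
Scan 146·31^i mod 251 for i = 0, 1, …:
  i=0: 146   i=1: 8   i=2: 248   i=3: 158
  i=4: 129   i=5: 234   i=6: 226   i=7: 229
  i=8: 71   i=9: 193   i=10: 210
Match at i=10, j=1: e = 10·16 + 1 = 161.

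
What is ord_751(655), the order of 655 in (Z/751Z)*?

The order of 655 must divide p − 1 = 750 = 2 · 3 · 5^3.
Divisors: 1, 2, 3, 5, 6, 10, 15, 25, 30, 50, 75, 125, 150, 250, 375, 750.
Check each in increasing order: 655^1 ≡ 655;  655^2 ≡ 204;  655^3 ≡ 693;  655^5 ≡ 184;  655^6 ≡ 360;  655^10 ≡ 61;  655^15 ≡ 710;  655^25 ≡ 503;  655^30 ≡ 179;  655^50 ≡ 673;  655^75 ≡ 569;  655^125 ≡ 678;  655^150 ≡ 80;  655^250 ≡ 72;  655^375 ≡ 1.
Smallest exponent giving 1 is 375.

375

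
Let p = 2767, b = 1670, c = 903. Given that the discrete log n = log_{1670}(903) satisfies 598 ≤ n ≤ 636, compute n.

625

Compute 1670^598 mod 2767 = 2503, then multiply by 1670 repeatedly:
  1670^598=2503  1670^599=1840  1670^600=1430  1670^601=179  1670^602=94
  1670^603=2028  1670^604=2719  1670^605=83  1670^606=260  1670^607=2548
  1670^608=2281  1670^609=1878  1670^610=1249  1670^611=2279  1670^612=1305
  1670^613=1721  1670^614=1924  1670^615=593  1670^616=2491  1670^617=1169
  1670^618=1495  1670^619=816  1670^620=1356  1670^621=1114  1670^622=956
  1670^623=2728  1670^624=1278  1670^625=903
Found 903 at exponent 625.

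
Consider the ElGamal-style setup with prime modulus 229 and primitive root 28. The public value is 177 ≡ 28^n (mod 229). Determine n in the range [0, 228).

Baby-step giant-step with m = ceil(sqrt(228)) = 16.
Baby table (28^j mod 229 for j=0..15):
  0:1  1:28  2:97  3:197  4:20  5:102  6:108  7:47
  8:171  9:208  10:99  11:24  12:214  13:38  14:148  15:22
Giant step factor: 28^(-16) ≡ 129 (mod 229).
Scan 177·129^i mod 229 for i = 0, 1, …:
  i=0: 177   i=1: 162   i=2: 59   i=3: 54
  i=4: 96   i=5: 18   i=6: 32   i=7: 6
  i=8: 87   i=9: 2   i=10: 29   i=11: 77
  i=12: 86   i=13: 102
Match at i=13, j=5: n = 13·16 + 5 = 213.

213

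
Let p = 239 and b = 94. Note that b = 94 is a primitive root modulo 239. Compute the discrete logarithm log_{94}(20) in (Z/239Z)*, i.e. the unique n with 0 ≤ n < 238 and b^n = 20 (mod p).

Baby-step giant-step with m = ceil(sqrt(238)) = 16.
Baby table (94^j mod 239 for j=0..15):
  0:1  1:94  2:232  3:59  4:49  5:65  6:135  7:23
  8:11  9:78  10:162  11:171  12:61  13:237  14:51  15:14
Giant step factor: 94^(-16) ≡ 160 (mod 239).
Scan 20·160^i mod 239 for i = 0, 1, …:
  i=0: 20   i=1: 93   i=2: 62   i=3: 121
  i=4: 1
Match at i=4, j=0: n = 4·16 + 0 = 64.

64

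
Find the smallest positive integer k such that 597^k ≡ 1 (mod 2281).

The order of 597 must divide p − 1 = 2280 = 2^3 · 3 · 5 · 19.
Divisors: 1, 2, 3, 4, 5, 6, 8, 10, 12, 15, 19, 20, 24, 30, 38, 40, 57, 60, 76, 95, 114, 120, 152, 190, 228, 285, 380, 456, 570, 760, 1140, 2280.
Check each in increasing order: 597^1 ≡ 597;  597^2 ≡ 573;  597^3 ≡ 2212;  597^4 ≡ 2146;  597^5 ≡ 1521;  597^6 ≡ 199;  597^8 ≡ 2258;  597^10 ≡ 507;  597^12 ≡ 824;  597^15 ≡ 169;  597^19 ≡ 2276;  597^20 ≡ 1577;  597^24 ≡ 1519;  597^30 ≡ 1189;  597^38 ≡ 25;  597^40 ≡ 639;  597^57 ≡ 2156;  597^60 ≡ 1782;  597^76 ≡ 625;  597^95 ≡ 1437;  597^114 ≡ 1939;  597^120 ≡ 372;  597^152 ≡ 574;  597^190 ≡ 664;  597^228 ≡ 633;  597^285 ≡ 710;  597^380 ≡ 663;  597^456 ≡ 1514;  597^570 ≡ 2280;  597^760 ≡ 1617;  597^1140 ≡ 1.
Smallest exponent giving 1 is 1140.

1140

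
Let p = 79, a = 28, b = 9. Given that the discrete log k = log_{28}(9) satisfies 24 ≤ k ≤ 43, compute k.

32

Compute 28^24 mod 79 = 62, then multiply by 28 repeatedly:
  28^24=62  28^25=77  28^26=23  28^27=12  28^28=20
  28^29=7  28^30=38  28^31=37  28^32=9
Found 9 at exponent 32.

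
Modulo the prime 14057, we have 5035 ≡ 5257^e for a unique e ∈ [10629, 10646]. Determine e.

Compute 5257^10629 mod 14057 = 3741, then multiply by 5257 repeatedly:
  5257^10629=3741  5257^10630=694  5257^10631=7595  5257^10632=5035
Found 5035 at exponent 10632.

10632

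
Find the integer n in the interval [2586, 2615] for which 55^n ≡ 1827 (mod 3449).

2608

Compute 55^2586 mod 3449 = 1122, then multiply by 55 repeatedly:
  55^2586=1122  55^2587=3077  55^2588=234  55^2589=2523  55^2590=805
  55^2591=2887  55^2592=131  55^2593=307  55^2594=3089  55^2595=894
  55^2596=884  55^2597=334  55^2598=1125  55^2599=3242  55^2600=2411
  55^2601=1543  55^2602=2089  55^2603=1078  55^2604=657  55^2605=1645
  55^2606=801  55^2607=2667  55^2608=1827
Found 1827 at exponent 2608.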